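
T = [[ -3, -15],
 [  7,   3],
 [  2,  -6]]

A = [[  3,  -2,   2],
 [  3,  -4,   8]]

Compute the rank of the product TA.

2

First compute TA:
[[-54,  66, -126],
 [ 30, -26,  38],
 [-12,  20, -44]]
Now row reduce the product.
R2 ← R2 + (5/9)·R1: [0, 32/3, -32]
R3 ← R3 − (2/9)·R1: [0, 16/3, -16]
R3 ← R3 − (1/2)·R2: [0, 0, 0]
2 nonzero rows, so rank(TA) = 2.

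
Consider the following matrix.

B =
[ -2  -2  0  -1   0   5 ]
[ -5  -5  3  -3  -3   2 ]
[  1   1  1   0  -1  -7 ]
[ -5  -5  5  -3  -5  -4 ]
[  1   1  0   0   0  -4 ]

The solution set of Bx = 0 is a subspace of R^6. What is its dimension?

3

Row reduce to echelon form.
R2 ← R2 − (5/2)·R1: [0, 0, 3, -1/2, -3, -21/2]
R3 ← R3 + (1/2)·R1: [0, 0, 1, -1/2, -1, -9/2]
R4 ← R4 − (5/2)·R1: [0, 0, 5, -1/2, -5, -33/2]
R5 ← R5 + (1/2)·R1: [0, 0, 0, -1/2, 0, -3/2]
R3 ← R3 − (1/3)·R2: [0, 0, 0, -1/3, 0, -1]
R4 ← R4 − (5/3)·R2: [0, 0, 0, 1/3, 0, 1]
R4 ← R4 + R3: [0, 0, 0, 0, 0, 0]
R5 ← R5 − (3/2)·R3: [0, 0, 0, 0, 0, 0]
3 nonzero rows, so rank(B) = 3.
B has 6 columns; by rank–nullity, nullity = 6 − 3 = 3.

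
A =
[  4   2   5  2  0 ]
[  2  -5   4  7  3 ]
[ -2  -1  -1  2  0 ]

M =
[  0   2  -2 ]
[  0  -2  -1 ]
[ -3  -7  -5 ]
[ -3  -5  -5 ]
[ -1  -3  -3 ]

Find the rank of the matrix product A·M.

3

First compute AM:
[[-21, -41, -45],
 [-36, -58, -63],
 [ -3,  -5,   0]]
Now row reduce the product.
R2 ← R2 − (12/7)·R1: [0, 86/7, 99/7]
R3 ← R3 − (1/7)·R1: [0, 6/7, 45/7]
R3 ← R3 − (3/43)·R2: [0, 0, 234/43]
3 nonzero rows, so rank(AM) = 3.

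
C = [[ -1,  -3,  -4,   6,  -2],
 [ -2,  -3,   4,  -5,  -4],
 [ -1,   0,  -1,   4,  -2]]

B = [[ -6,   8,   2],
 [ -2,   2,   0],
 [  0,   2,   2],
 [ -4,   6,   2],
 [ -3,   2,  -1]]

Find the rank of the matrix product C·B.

First compute CB:
[[ -6,  10,   4],
 [ 50, -52,  -2],
 [ -4,  10,   6]]
Now row reduce the product.
R2 ← R2 + (25/3)·R1: [0, 94/3, 94/3]
R3 ← R3 − (2/3)·R1: [0, 10/3, 10/3]
R3 ← R3 − (5/47)·R2: [0, 0, 0]
2 nonzero rows, so rank(CB) = 2.

2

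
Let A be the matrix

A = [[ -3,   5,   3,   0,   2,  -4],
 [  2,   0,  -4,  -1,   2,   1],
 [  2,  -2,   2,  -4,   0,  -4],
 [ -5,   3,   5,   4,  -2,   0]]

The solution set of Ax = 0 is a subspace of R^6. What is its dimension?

3

Row reduce to echelon form.
R2 ← R2 + (2/3)·R1: [0, 10/3, -2, -1, 10/3, -5/3]
R3 ← R3 + (2/3)·R1: [0, 4/3, 4, -4, 4/3, -20/3]
R4 ← R4 − (5/3)·R1: [0, -16/3, 0, 4, -16/3, 20/3]
R3 ← R3 − (2/5)·R2: [0, 0, 24/5, -18/5, 0, -6]
R4 ← R4 + (8/5)·R2: [0, 0, -16/5, 12/5, 0, 4]
R4 ← R4 + (2/3)·R3: [0, 0, 0, 0, 0, 0]
3 nonzero rows, so rank(A) = 3.
A has 6 columns; by rank–nullity, nullity = 6 − 3 = 3.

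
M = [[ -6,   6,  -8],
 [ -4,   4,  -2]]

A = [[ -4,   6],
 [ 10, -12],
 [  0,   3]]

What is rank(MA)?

First compute MA:
[[ 84, -132],
 [ 56, -78]]
Now row reduce the product.
R2 ← R2 − (2/3)·R1: [0, 10]
2 nonzero rows, so rank(MA) = 2.

2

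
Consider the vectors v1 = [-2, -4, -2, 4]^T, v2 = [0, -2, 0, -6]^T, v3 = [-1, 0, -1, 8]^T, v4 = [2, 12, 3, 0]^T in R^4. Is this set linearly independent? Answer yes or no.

Form the matrix with these vectors as rows and row reduce.
R3 ← R3 − (1/2)·R1: [0, 2, 0, 6]
R4 ← R4 + R1: [0, 8, 1, 4]
R3 ← R3 + R2: [0, 0, 0, 0]
R4 ← R4 + (4)·R2: [0, 0, 1, -20]
Swap R3 ↔ R4
3 nonzero rows, so the 4 vectors span a space of dimension 3.
Since 3 < 4, the vectors are linearly dependent.

no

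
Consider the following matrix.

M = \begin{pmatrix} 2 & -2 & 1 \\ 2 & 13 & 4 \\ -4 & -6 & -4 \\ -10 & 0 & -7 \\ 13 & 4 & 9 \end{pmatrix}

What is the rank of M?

3

Row reduce to echelon form.
R2 ← R2 − R1: [0, 15, 3]
R3 ← R3 + (2)·R1: [0, -10, -2]
R4 ← R4 + (5)·R1: [0, -10, -2]
R5 ← R5 − (13/2)·R1: [0, 17, 5/2]
R3 ← R3 + (2/3)·R2: [0, 0, 0]
R4 ← R4 + (2/3)·R2: [0, 0, 0]
R5 ← R5 − (17/15)·R2: [0, 0, -9/10]
Swap R3 ↔ R5
Echelon form has 3 nonzero rows, so rank(M) = 3.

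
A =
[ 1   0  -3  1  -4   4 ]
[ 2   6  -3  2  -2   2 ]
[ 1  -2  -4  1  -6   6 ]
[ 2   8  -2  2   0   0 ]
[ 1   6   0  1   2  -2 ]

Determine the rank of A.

Row reduce to echelon form.
R2 ← R2 − (2)·R1: [0, 6, 3, 0, 6, -6]
R3 ← R3 − R1: [0, -2, -1, 0, -2, 2]
R4 ← R4 − (2)·R1: [0, 8, 4, 0, 8, -8]
R5 ← R5 − R1: [0, 6, 3, 0, 6, -6]
R3 ← R3 + (1/3)·R2: [0, 0, 0, 0, 0, 0]
R4 ← R4 − (4/3)·R2: [0, 0, 0, 0, 0, 0]
R5 ← R5 − R2: [0, 0, 0, 0, 0, 0]
Echelon form has 2 nonzero rows, so rank(A) = 2.

2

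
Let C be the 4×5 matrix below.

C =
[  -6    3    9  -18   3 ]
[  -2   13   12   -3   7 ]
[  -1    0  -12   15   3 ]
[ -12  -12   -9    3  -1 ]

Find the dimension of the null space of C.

Row reduce to echelon form.
R2 ← R2 − (1/3)·R1: [0, 12, 9, 3, 6]
R3 ← R3 − (1/6)·R1: [0, -1/2, -27/2, 18, 5/2]
R4 ← R4 − (2)·R1: [0, -18, -27, 39, -7]
R3 ← R3 + (1/24)·R2: [0, 0, -105/8, 145/8, 11/4]
R4 ← R4 + (3/2)·R2: [0, 0, -27/2, 87/2, 2]
R4 ← R4 − (36/35)·R3: [0, 0, 0, 174/7, -29/35]
4 nonzero rows, so rank(C) = 4.
C has 5 columns; by rank–nullity, nullity = 5 − 4 = 1.

1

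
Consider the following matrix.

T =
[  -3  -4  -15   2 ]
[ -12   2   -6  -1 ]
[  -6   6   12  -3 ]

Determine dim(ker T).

Row reduce to echelon form.
R2 ← R2 − (4)·R1: [0, 18, 54, -9]
R3 ← R3 − (2)·R1: [0, 14, 42, -7]
R3 ← R3 − (7/9)·R2: [0, 0, 0, 0]
2 nonzero rows, so rank(T) = 2.
T has 4 columns; by rank–nullity, nullity = 4 − 2 = 2.

2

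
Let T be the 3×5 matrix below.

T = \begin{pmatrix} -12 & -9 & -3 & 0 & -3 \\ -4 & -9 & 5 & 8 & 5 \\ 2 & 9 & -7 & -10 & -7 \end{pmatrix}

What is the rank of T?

2

Row reduce to echelon form.
R2 ← R2 − (1/3)·R1: [0, -6, 6, 8, 6]
R3 ← R3 + (1/6)·R1: [0, 15/2, -15/2, -10, -15/2]
R3 ← R3 + (5/4)·R2: [0, 0, 0, 0, 0]
Echelon form has 2 nonzero rows, so rank(T) = 2.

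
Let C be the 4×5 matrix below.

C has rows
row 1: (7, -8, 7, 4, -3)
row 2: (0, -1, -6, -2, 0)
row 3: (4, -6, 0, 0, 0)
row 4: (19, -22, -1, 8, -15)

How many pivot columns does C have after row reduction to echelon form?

Row reduce to echelon form.
R3 ← R3 − (4/7)·R1: [0, -10/7, -4, -16/7, 12/7]
R4 ← R4 − (19/7)·R1: [0, -2/7, -20, -20/7, -48/7]
R3 ← R3 − (10/7)·R2: [0, 0, 32/7, 4/7, 12/7]
R4 ← R4 − (2/7)·R2: [0, 0, -128/7, -16/7, -48/7]
R4 ← R4 + (4)·R3: [0, 0, 0, 0, 0]
Echelon form has 3 nonzero rows, so rank(C) = 3.
Each nonzero row contributes one pivot column: 3 pivot columns.

3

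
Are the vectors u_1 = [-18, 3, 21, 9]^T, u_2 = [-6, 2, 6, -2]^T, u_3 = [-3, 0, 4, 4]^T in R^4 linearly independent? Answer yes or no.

Form the matrix with these vectors as rows and row reduce.
R2 ← R2 − (1/3)·R1: [0, 1, -1, -5]
R3 ← R3 − (1/6)·R1: [0, -1/2, 1/2, 5/2]
R3 ← R3 + (1/2)·R2: [0, 0, 0, 0]
2 nonzero rows, so the 3 vectors span a space of dimension 2.
Since 2 < 3, the vectors are linearly dependent.

no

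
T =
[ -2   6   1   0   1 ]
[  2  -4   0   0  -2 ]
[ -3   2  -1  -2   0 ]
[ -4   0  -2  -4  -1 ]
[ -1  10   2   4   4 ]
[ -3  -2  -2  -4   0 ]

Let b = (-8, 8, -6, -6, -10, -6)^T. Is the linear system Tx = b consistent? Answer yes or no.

Row reduce the augmented matrix [T | b].
R2 ← R2 + R1: [0, 2, 1, 0, -1, 0]
R3 ← R3 − (3/2)·R1: [0, -7, -5/2, -2, -3/2, 6]
R4 ← R4 − (2)·R1: [0, -12, -4, -4, -3, 10]
R5 ← R5 − (1/2)·R1: [0, 7, 3/2, 4, 7/2, -6]
R6 ← R6 − (3/2)·R1: [0, -11, -7/2, -4, -3/2, 6]
R3 ← R3 + (7/2)·R2: [0, 0, 1, -2, -5, 6]
R4 ← R4 + (6)·R2: [0, 0, 2, -4, -9, 10]
R5 ← R5 − (7/2)·R2: [0, 0, -2, 4, 7, -6]
R6 ← R6 + (11/2)·R2: [0, 0, 2, -4, -7, 6]
R4 ← R4 − (2)·R3: [0, 0, 0, 0, 1, -2]
R5 ← R5 + (2)·R3: [0, 0, 0, 0, -3, 6]
R6 ← R6 − (2)·R3: [0, 0, 0, 0, 3, -6]
R5 ← R5 + (3)·R4: [0, 0, 0, 0, 0, 0]
R6 ← R6 − (3)·R4: [0, 0, 0, 0, 0, 0]
The echelon form has 4 nonzero rows, and every pivot lies in the first 5 columns, so rank(T) = rank([T|b]) = 4.
The system is consistent.

yes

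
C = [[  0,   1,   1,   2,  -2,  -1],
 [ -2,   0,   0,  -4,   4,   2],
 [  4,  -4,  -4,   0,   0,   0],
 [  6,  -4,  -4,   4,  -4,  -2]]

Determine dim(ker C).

Row reduce to echelon form.
Swap R1 ↔ R2
R3 ← R3 + (2)·R1: [0, -4, -4, -8, 8, 4]
R4 ← R4 + (3)·R1: [0, -4, -4, -8, 8, 4]
R3 ← R3 + (4)·R2: [0, 0, 0, 0, 0, 0]
R4 ← R4 + (4)·R2: [0, 0, 0, 0, 0, 0]
2 nonzero rows, so rank(C) = 2.
C has 6 columns; by rank–nullity, nullity = 6 − 2 = 4.

4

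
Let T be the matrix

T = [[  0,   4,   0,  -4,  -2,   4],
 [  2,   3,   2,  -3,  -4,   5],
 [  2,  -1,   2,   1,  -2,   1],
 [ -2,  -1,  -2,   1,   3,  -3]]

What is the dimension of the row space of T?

Row reduce to echelon form.
Swap R1 ↔ R2
R3 ← R3 − R1: [0, -4, 0, 4, 2, -4]
R4 ← R4 + R1: [0, 2, 0, -2, -1, 2]
R3 ← R3 + R2: [0, 0, 0, 0, 0, 0]
R4 ← R4 − (1/2)·R2: [0, 0, 0, 0, 0, 0]
Echelon form has 2 nonzero rows, so rank(T) = 2.
The row space has dimension equal to the rank: 2.

2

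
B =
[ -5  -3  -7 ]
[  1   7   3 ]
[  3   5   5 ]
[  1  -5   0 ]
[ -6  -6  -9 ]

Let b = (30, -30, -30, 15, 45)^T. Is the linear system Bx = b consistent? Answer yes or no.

Row reduce the augmented matrix [B | b].
R2 ← R2 + (1/5)·R1: [0, 32/5, 8/5, -24]
R3 ← R3 + (3/5)·R1: [0, 16/5, 4/5, -12]
R4 ← R4 + (1/5)·R1: [0, -28/5, -7/5, 21]
R5 ← R5 − (6/5)·R1: [0, -12/5, -3/5, 9]
R3 ← R3 − (1/2)·R2: [0, 0, 0, 0]
R4 ← R4 + (7/8)·R2: [0, 0, 0, 0]
R5 ← R5 + (3/8)·R2: [0, 0, 0, 0]
The echelon form has 2 nonzero rows, and every pivot lies in the first 3 columns, so rank(B) = rank([B|b]) = 2.
The system is consistent.

yes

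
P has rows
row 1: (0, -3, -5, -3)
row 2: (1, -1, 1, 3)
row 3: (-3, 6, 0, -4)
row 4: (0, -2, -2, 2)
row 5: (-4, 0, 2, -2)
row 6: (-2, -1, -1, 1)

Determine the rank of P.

4

Row reduce to echelon form.
Swap R1 ↔ R2
R3 ← R3 + (3)·R1: [0, 3, 3, 5]
R5 ← R5 + (4)·R1: [0, -4, 6, 10]
R6 ← R6 + (2)·R1: [0, -3, 1, 7]
R3 ← R3 + R2: [0, 0, -2, 2]
R4 ← R4 − (2/3)·R2: [0, 0, 4/3, 4]
R5 ← R5 − (4/3)·R2: [0, 0, 38/3, 14]
R6 ← R6 − R2: [0, 0, 6, 10]
R4 ← R4 + (2/3)·R3: [0, 0, 0, 16/3]
R5 ← R5 + (19/3)·R3: [0, 0, 0, 80/3]
R6 ← R6 + (3)·R3: [0, 0, 0, 16]
R5 ← R5 − (5)·R4: [0, 0, 0, 0]
R6 ← R6 − (3)·R4: [0, 0, 0, 0]
Echelon form has 4 nonzero rows, so rank(P) = 4.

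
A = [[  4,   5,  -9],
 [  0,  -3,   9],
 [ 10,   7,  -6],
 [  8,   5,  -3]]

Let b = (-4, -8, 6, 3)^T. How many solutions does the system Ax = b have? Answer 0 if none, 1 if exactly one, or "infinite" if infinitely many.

0

Row reduce the augmented matrix [A | b].
R3 ← R3 − (5/2)·R1: [0, -11/2, 33/2, 16]
R4 ← R4 − (2)·R1: [0, -5, 15, 11]
R3 ← R3 − (11/6)·R2: [0, 0, 0, 92/3]
R4 ← R4 − (5/3)·R2: [0, 0, 0, 73/3]
R4 ← R4 − (73/92)·R3: [0, 0, 0, 0]
The echelon form has 3 nonzero rows; the last pivot sits in the augmented column, so rank(A) = 2 but rank([A|b]) = 3.
Since the ranks differ, the system is inconsistent.
It has no solutions.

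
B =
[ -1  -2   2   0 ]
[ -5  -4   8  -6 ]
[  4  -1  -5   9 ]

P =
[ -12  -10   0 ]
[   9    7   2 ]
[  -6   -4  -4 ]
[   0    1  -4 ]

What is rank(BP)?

1

First compute BP:
[[-18, -12, -12],
 [-24, -16, -16],
 [-27, -18, -18]]
Now row reduce the product.
R2 ← R2 − (4/3)·R1: [0, 0, 0]
R3 ← R3 − (3/2)·R1: [0, 0, 0]
1 nonzero row, so rank(BP) = 1.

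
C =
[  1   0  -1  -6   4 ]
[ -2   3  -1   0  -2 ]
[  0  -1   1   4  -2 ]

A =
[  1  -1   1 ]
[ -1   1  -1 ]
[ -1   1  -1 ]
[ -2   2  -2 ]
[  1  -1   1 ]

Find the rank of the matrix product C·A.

First compute CA:
[[ 18, -18,  18],
 [ -6,   6,  -6],
 [-10,  10, -10]]
Now row reduce the product.
R2 ← R2 + (1/3)·R1: [0, 0, 0]
R3 ← R3 + (5/9)·R1: [0, 0, 0]
1 nonzero row, so rank(CA) = 1.

1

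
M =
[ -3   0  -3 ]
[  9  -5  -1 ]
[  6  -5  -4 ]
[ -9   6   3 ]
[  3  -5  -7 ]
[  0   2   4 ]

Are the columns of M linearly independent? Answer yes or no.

no

Row reduce M to echelon form.
R2 ← R2 + (3)·R1: [0, -5, -10]
R3 ← R3 + (2)·R1: [0, -5, -10]
R4 ← R4 − (3)·R1: [0, 6, 12]
R5 ← R5 + R1: [0, -5, -10]
R3 ← R3 − R2: [0, 0, 0]
R4 ← R4 + (6/5)·R2: [0, 0, 0]
R5 ← R5 − R2: [0, 0, 0]
R6 ← R6 + (2/5)·R2: [0, 0, 0]
2 pivots among 3 columns.
Only 2 < 3 pivot columns, so the columns are linearly dependent.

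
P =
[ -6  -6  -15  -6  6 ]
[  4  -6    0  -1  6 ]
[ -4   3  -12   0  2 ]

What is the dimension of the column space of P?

Row reduce to echelon form.
R2 ← R2 + (2/3)·R1: [0, -10, -10, -5, 10]
R3 ← R3 − (2/3)·R1: [0, 7, -2, 4, -2]
R3 ← R3 + (7/10)·R2: [0, 0, -9, 1/2, 5]
Echelon form has 3 nonzero rows, so rank(P) = 3.
The column space has dimension equal to the rank: 3.

3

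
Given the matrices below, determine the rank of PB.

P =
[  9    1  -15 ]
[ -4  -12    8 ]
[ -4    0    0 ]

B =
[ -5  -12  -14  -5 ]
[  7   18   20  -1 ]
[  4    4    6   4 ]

First compute PB:
[[-98, -150, -196, -106],
 [-32, -136, -136,  64],
 [ 20,  48,  56,  20]]
Now row reduce the product.
R2 ← R2 − (16/49)·R1: [0, -4264/49, -72, 4832/49]
R3 ← R3 + (10/49)·R1: [0, 852/49, 16, -80/49]
R3 ← R3 + (213/1066)·R2: [0, 0, 860/533, 9632/533]
3 nonzero rows, so rank(PB) = 3.

3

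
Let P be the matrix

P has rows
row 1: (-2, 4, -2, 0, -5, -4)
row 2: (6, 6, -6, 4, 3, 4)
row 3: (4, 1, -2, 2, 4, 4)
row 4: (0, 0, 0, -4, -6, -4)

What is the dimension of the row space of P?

Row reduce to echelon form.
R2 ← R2 + (3)·R1: [0, 18, -12, 4, -12, -8]
R3 ← R3 + (2)·R1: [0, 9, -6, 2, -6, -4]
R3 ← R3 − (1/2)·R2: [0, 0, 0, 0, 0, 0]
Swap R3 ↔ R4
Echelon form has 3 nonzero rows, so rank(P) = 3.
The row space has dimension equal to the rank: 3.

3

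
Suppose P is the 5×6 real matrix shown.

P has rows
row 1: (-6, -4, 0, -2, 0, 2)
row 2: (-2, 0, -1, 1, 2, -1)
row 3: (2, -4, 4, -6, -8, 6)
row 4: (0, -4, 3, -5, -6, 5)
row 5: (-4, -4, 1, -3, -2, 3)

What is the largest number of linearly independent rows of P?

Row reduce to echelon form.
R2 ← R2 − (1/3)·R1: [0, 4/3, -1, 5/3, 2, -5/3]
R3 ← R3 + (1/3)·R1: [0, -16/3, 4, -20/3, -8, 20/3]
R5 ← R5 − (2/3)·R1: [0, -4/3, 1, -5/3, -2, 5/3]
R3 ← R3 + (4)·R2: [0, 0, 0, 0, 0, 0]
R4 ← R4 + (3)·R2: [0, 0, 0, 0, 0, 0]
R5 ← R5 + R2: [0, 0, 0, 0, 0, 0]
Echelon form has 2 nonzero rows, so rank(P) = 2.
The rank gives the maximum number of linearly independent rows: 2.

2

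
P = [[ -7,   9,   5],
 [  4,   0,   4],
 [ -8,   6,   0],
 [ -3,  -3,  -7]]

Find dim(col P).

Row reduce to echelon form.
R2 ← R2 + (4/7)·R1: [0, 36/7, 48/7]
R3 ← R3 − (8/7)·R1: [0, -30/7, -40/7]
R4 ← R4 − (3/7)·R1: [0, -48/7, -64/7]
R3 ← R3 + (5/6)·R2: [0, 0, 0]
R4 ← R4 + (4/3)·R2: [0, 0, 0]
Echelon form has 2 nonzero rows, so rank(P) = 2.
The column space has dimension equal to the rank: 2.

2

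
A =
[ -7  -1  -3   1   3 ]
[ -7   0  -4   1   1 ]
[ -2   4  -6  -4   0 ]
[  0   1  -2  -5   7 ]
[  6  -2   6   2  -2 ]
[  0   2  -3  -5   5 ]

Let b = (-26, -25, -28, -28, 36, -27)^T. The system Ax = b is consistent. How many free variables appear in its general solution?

Row reduce the augmented matrix [A | b].
R2 ← R2 − R1: [0, 1, -1, 0, -2, 1]
R3 ← R3 − (2/7)·R1: [0, 30/7, -36/7, -30/7, -6/7, -144/7]
R5 ← R5 + (6/7)·R1: [0, -20/7, 24/7, 20/7, 4/7, 96/7]
R3 ← R3 − (30/7)·R2: [0, 0, -6/7, -30/7, 54/7, -174/7]
R4 ← R4 − R2: [0, 0, -1, -5, 9, -29]
R5 ← R5 + (20/7)·R2: [0, 0, 4/7, 20/7, -36/7, 116/7]
R6 ← R6 − (2)·R2: [0, 0, -1, -5, 9, -29]
R4 ← R4 − (7/6)·R3: [0, 0, 0, 0, 0, 0]
R5 ← R5 + (2/3)·R3: [0, 0, 0, 0, 0, 0]
R6 ← R6 − (7/6)·R3: [0, 0, 0, 0, 0, 0]
The echelon form has 3 nonzero rows, and every pivot lies in the first 5 columns, so rank(A) = rank([A|b]) = 3.
The system is consistent.
Free variables = (unknowns) − (rank) = 5 − 3 = 2.

2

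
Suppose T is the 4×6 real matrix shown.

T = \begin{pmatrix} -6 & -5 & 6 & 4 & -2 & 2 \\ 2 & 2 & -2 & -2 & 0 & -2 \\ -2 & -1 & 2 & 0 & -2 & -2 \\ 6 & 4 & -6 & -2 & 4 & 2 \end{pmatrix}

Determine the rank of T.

Row reduce to echelon form.
R2 ← R2 + (1/3)·R1: [0, 1/3, 0, -2/3, -2/3, -4/3]
R3 ← R3 − (1/3)·R1: [0, 2/3, 0, -4/3, -4/3, -8/3]
R4 ← R4 + R1: [0, -1, 0, 2, 2, 4]
R3 ← R3 − (2)·R2: [0, 0, 0, 0, 0, 0]
R4 ← R4 + (3)·R2: [0, 0, 0, 0, 0, 0]
Echelon form has 2 nonzero rows, so rank(T) = 2.

2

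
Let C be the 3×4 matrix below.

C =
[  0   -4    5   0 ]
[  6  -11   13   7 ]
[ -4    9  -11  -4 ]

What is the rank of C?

Row reduce to echelon form.
Swap R1 ↔ R2
R3 ← R3 + (2/3)·R1: [0, 5/3, -7/3, 2/3]
R3 ← R3 + (5/12)·R2: [0, 0, -1/4, 2/3]
Echelon form has 3 nonzero rows, so rank(C) = 3.

3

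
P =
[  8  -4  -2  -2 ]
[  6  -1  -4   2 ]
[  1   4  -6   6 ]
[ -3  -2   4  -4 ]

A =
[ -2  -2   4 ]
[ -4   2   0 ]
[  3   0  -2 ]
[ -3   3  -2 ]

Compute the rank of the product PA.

2

First compute PA:
[[  0, -30,  40],
 [-26,  -8,  28],
 [-54,  24,   4],
 [ 38, -10, -12]]
Now row reduce the product.
Swap R1 ↔ R2
R3 ← R3 − (27/13)·R1: [0, 528/13, -704/13]
R4 ← R4 + (19/13)·R1: [0, -282/13, 376/13]
R3 ← R3 + (88/65)·R2: [0, 0, 0]
R4 ← R4 − (47/65)·R2: [0, 0, 0]
2 nonzero rows, so rank(PA) = 2.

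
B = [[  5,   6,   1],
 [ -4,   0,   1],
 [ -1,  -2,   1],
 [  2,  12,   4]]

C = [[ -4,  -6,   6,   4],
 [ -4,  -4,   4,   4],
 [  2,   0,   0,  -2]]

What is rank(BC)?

First compute BC:
[[-42, -54,  54,  42],
 [ 18,  24, -24, -18],
 [ 14,  14, -14, -14],
 [-48, -60,  60,  48]]
Now row reduce the product.
R2 ← R2 + (3/7)·R1: [0, 6/7, -6/7, 0]
R3 ← R3 + (1/3)·R1: [0, -4, 4, 0]
R4 ← R4 − (8/7)·R1: [0, 12/7, -12/7, 0]
R3 ← R3 + (14/3)·R2: [0, 0, 0, 0]
R4 ← R4 − (2)·R2: [0, 0, 0, 0]
2 nonzero rows, so rank(BC) = 2.

2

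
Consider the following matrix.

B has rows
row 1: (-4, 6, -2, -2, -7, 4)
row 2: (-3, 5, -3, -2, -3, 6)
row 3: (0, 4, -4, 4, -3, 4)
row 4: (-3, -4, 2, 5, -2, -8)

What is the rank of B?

4

Row reduce to echelon form.
R2 ← R2 − (3/4)·R1: [0, 1/2, -3/2, -1/2, 9/4, 3]
R4 ← R4 − (3/4)·R1: [0, -17/2, 7/2, 13/2, 13/4, -11]
R3 ← R3 − (8)·R2: [0, 0, 8, 8, -21, -20]
R4 ← R4 + (17)·R2: [0, 0, -22, -2, 83/2, 40]
R4 ← R4 + (11/4)·R3: [0, 0, 0, 20, -65/4, -15]
Echelon form has 4 nonzero rows, so rank(B) = 4.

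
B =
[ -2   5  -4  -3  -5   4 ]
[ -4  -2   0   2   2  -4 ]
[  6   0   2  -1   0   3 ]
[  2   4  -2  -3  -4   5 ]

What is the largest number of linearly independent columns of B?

Row reduce to echelon form.
R2 ← R2 − (2)·R1: [0, -12, 8, 8, 12, -12]
R3 ← R3 + (3)·R1: [0, 15, -10, -10, -15, 15]
R4 ← R4 + R1: [0, 9, -6, -6, -9, 9]
R3 ← R3 + (5/4)·R2: [0, 0, 0, 0, 0, 0]
R4 ← R4 + (3/4)·R2: [0, 0, 0, 0, 0, 0]
Echelon form has 2 nonzero rows, so rank(B) = 2.
The rank gives the maximum number of linearly independent columns: 2.

2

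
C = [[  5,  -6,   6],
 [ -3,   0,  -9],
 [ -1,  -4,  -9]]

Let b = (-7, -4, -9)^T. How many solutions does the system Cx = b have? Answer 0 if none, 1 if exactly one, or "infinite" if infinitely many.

Row reduce the augmented matrix [C | b].
R2 ← R2 + (3/5)·R1: [0, -18/5, -27/5, -41/5]
R3 ← R3 + (1/5)·R1: [0, -26/5, -39/5, -52/5]
R3 ← R3 − (13/9)·R2: [0, 0, 0, 13/9]
The echelon form has 3 nonzero rows; the last pivot sits in the augmented column, so rank(C) = 2 but rank([C|b]) = 3.
Since the ranks differ, the system is inconsistent.
It has no solutions.

0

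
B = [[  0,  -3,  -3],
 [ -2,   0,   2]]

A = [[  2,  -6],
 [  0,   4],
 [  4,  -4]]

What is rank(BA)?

First compute BA:
[[-12,   0],
 [  4,   4]]
Now row reduce the product.
R2 ← R2 + (1/3)·R1: [0, 4]
2 nonzero rows, so rank(BA) = 2.

2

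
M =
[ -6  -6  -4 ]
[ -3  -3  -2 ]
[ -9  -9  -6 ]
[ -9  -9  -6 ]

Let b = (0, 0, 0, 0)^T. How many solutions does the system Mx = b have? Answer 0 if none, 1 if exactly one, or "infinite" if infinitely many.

Row reduce the augmented matrix [M | b].
R2 ← R2 − (1/2)·R1: [0, 0, 0, 0]
R3 ← R3 − (3/2)·R1: [0, 0, 0, 0]
R4 ← R4 − (3/2)·R1: [0, 0, 0, 0]
The echelon form has 1 nonzero rows, and every pivot lies in the first 3 columns, so rank(M) = rank([M|b]) = 1.
The system is consistent.
rank = 1 < 3 unknowns, so there are infinitely many solutions.

infinite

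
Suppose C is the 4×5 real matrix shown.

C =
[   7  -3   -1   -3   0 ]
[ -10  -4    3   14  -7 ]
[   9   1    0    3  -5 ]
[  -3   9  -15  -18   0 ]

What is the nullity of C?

1

Row reduce to echelon form.
R2 ← R2 + (10/7)·R1: [0, -58/7, 11/7, 68/7, -7]
R3 ← R3 − (9/7)·R1: [0, 34/7, 9/7, 48/7, -5]
R4 ← R4 + (3/7)·R1: [0, 54/7, -108/7, -135/7, 0]
R3 ← R3 + (17/29)·R2: [0, 0, 64/29, 364/29, -264/29]
R4 ← R4 + (27/29)·R2: [0, 0, -405/29, -297/29, -189/29]
R4 ← R4 + (405/64)·R3: [0, 0, 0, 1107/16, -513/8]
4 nonzero rows, so rank(C) = 4.
C has 5 columns; by rank–nullity, nullity = 5 − 4 = 1.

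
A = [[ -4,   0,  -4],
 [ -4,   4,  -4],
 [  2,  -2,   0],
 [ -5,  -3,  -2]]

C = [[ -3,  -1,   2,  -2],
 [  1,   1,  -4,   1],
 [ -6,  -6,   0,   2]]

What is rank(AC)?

First compute AC:
[[ 36,  28,  -8,   0],
 [ 40,  32, -24,   4],
 [ -8,  -4,  12,  -6],
 [ 24,  14,   2,   3]]
Now row reduce the product.
R2 ← R2 − (10/9)·R1: [0, 8/9, -136/9, 4]
R3 ← R3 + (2/9)·R1: [0, 20/9, 92/9, -6]
R4 ← R4 − (2/3)·R1: [0, -14/3, 22/3, 3]
R3 ← R3 − (5/2)·R2: [0, 0, 48, -16]
R4 ← R4 + (21/4)·R2: [0, 0, -72, 24]
R4 ← R4 + (3/2)·R3: [0, 0, 0, 0]
3 nonzero rows, so rank(AC) = 3.

3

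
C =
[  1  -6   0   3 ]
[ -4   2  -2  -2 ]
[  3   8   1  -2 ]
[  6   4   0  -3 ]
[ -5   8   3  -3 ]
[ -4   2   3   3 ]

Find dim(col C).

Row reduce to echelon form.
R2 ← R2 + (4)·R1: [0, -22, -2, 10]
R3 ← R3 − (3)·R1: [0, 26, 1, -11]
R4 ← R4 − (6)·R1: [0, 40, 0, -21]
R5 ← R5 + (5)·R1: [0, -22, 3, 12]
R6 ← R6 + (4)·R1: [0, -22, 3, 15]
R3 ← R3 + (13/11)·R2: [0, 0, -15/11, 9/11]
R4 ← R4 + (20/11)·R2: [0, 0, -40/11, -31/11]
R5 ← R5 − R2: [0, 0, 5, 2]
R6 ← R6 − R2: [0, 0, 5, 5]
R4 ← R4 − (8/3)·R3: [0, 0, 0, -5]
R5 ← R5 + (11/3)·R3: [0, 0, 0, 5]
R6 ← R6 + (11/3)·R3: [0, 0, 0, 8]
R5 ← R5 + R4: [0, 0, 0, 0]
R6 ← R6 + (8/5)·R4: [0, 0, 0, 0]
Echelon form has 4 nonzero rows, so rank(C) = 4.
The column space has dimension equal to the rank: 4.

4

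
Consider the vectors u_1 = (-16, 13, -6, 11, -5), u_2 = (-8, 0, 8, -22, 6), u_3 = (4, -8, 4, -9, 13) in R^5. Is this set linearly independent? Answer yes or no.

Form the matrix with these vectors as rows and row reduce.
R2 ← R2 − (1/2)·R1: [0, -13/2, 11, -55/2, 17/2]
R3 ← R3 + (1/4)·R1: [0, -19/4, 5/2, -25/4, 47/4]
R3 ← R3 − (19/26)·R2: [0, 0, -72/13, 180/13, 72/13]
3 nonzero rows, so the 3 vectors span a space of dimension 3.
Since 3 = 3, the vectors are linearly independent.

yes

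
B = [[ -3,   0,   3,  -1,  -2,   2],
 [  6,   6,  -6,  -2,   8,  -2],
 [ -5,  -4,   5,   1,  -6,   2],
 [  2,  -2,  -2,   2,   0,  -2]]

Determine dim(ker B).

4

Row reduce to echelon form.
R2 ← R2 + (2)·R1: [0, 6, 0, -4, 4, 2]
R3 ← R3 − (5/3)·R1: [0, -4, 0, 8/3, -8/3, -4/3]
R4 ← R4 + (2/3)·R1: [0, -2, 0, 4/3, -4/3, -2/3]
R3 ← R3 + (2/3)·R2: [0, 0, 0, 0, 0, 0]
R4 ← R4 + (1/3)·R2: [0, 0, 0, 0, 0, 0]
2 nonzero rows, so rank(B) = 2.
B has 6 columns; by rank–nullity, nullity = 6 − 2 = 4.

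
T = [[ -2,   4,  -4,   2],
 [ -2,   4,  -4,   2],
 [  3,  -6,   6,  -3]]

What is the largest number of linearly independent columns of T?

Row reduce to echelon form.
R2 ← R2 − R1: [0, 0, 0, 0]
R3 ← R3 + (3/2)·R1: [0, 0, 0, 0]
Echelon form has 1 nonzero row, so rank(T) = 1.
The rank gives the maximum number of linearly independent columns: 1.

1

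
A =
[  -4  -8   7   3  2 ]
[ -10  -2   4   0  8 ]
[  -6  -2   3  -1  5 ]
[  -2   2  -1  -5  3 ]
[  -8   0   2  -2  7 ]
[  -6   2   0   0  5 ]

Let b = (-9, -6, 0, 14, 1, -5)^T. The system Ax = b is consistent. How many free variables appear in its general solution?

2

Row reduce the augmented matrix [A | b].
R2 ← R2 − (5/2)·R1: [0, 18, -27/2, -15/2, 3, 33/2]
R3 ← R3 − (3/2)·R1: [0, 10, -15/2, -11/2, 2, 27/2]
R4 ← R4 − (1/2)·R1: [0, 6, -9/2, -13/2, 2, 37/2]
R5 ← R5 − (2)·R1: [0, 16, -12, -8, 3, 19]
R6 ← R6 − (3/2)·R1: [0, 14, -21/2, -9/2, 2, 17/2]
R3 ← R3 − (5/9)·R2: [0, 0, 0, -4/3, 1/3, 13/3]
R4 ← R4 − (1/3)·R2: [0, 0, 0, -4, 1, 13]
R5 ← R5 − (8/9)·R2: [0, 0, 0, -4/3, 1/3, 13/3]
R6 ← R6 − (7/9)·R2: [0, 0, 0, 4/3, -1/3, -13/3]
R4 ← R4 − (3)·R3: [0, 0, 0, 0, 0, 0]
R5 ← R5 − R3: [0, 0, 0, 0, 0, 0]
R6 ← R6 + R3: [0, 0, 0, 0, 0, 0]
The echelon form has 3 nonzero rows, and every pivot lies in the first 5 columns, so rank(A) = rank([A|b]) = 3.
The system is consistent.
Free variables = (unknowns) − (rank) = 5 − 3 = 2.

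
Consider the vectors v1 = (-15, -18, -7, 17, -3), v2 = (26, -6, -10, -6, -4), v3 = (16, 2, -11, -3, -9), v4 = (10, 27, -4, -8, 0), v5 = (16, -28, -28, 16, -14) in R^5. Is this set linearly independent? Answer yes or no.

Form the matrix with these vectors as rows and row reduce.
R2 ← R2 + (26/15)·R1: [0, -186/5, -332/15, 352/15, -46/5]
R3 ← R3 + (16/15)·R1: [0, -86/5, -277/15, 227/15, -61/5]
R4 ← R4 + (2/3)·R1: [0, 15, -26/3, 10/3, -2]
R5 ← R5 + (16/15)·R1: [0, -236/5, -532/15, 512/15, -86/5]
R3 ← R3 − (43/93)·R2: [0, 0, -2297/279, 1195/279, -739/93]
R4 ← R4 + (25/62)·R2: [0, 0, -1636/93, 1190/93, -177/31]
R5 ← R5 − (118/93)·R2: [0, 0, -2060/279, 1216/279, -514/93]
R4 ← R4 − (4908/2297)·R3: [0, 0, 0, 8370/2297, 25885/2297]
R5 ← R5 − (2060/2297)·R3: [0, 0, 0, 1188/2297, 3674/2297]
R5 ← R5 − (22/155)·R4: [0, 0, 0, 0, 0]
4 nonzero rows, so the 5 vectors span a space of dimension 4.
Since 4 < 5, the vectors are linearly dependent.

no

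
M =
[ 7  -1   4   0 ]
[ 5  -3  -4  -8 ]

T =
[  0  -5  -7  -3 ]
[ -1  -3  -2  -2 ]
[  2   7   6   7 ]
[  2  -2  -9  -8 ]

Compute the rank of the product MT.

2

First compute MT:
[[  9,  -4, -23,   9],
 [-21, -28,  19,  27]]
Now row reduce the product.
R2 ← R2 + (7/3)·R1: [0, -112/3, -104/3, 48]
2 nonzero rows, so rank(MT) = 2.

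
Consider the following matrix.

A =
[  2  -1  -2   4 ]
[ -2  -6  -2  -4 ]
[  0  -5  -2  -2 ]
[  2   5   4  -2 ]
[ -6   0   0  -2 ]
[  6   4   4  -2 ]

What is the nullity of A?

1

Row reduce to echelon form.
R2 ← R2 + R1: [0, -7, -4, 0]
R4 ← R4 − R1: [0, 6, 6, -6]
R5 ← R5 + (3)·R1: [0, -3, -6, 10]
R6 ← R6 − (3)·R1: [0, 7, 10, -14]
R3 ← R3 − (5/7)·R2: [0, 0, 6/7, -2]
R4 ← R4 + (6/7)·R2: [0, 0, 18/7, -6]
R5 ← R5 − (3/7)·R2: [0, 0, -30/7, 10]
R6 ← R6 + R2: [0, 0, 6, -14]
R4 ← R4 − (3)·R3: [0, 0, 0, 0]
R5 ← R5 + (5)·R3: [0, 0, 0, 0]
R6 ← R6 − (7)·R3: [0, 0, 0, 0]
3 nonzero rows, so rank(A) = 3.
A has 4 columns; by rank–nullity, nullity = 4 − 3 = 1.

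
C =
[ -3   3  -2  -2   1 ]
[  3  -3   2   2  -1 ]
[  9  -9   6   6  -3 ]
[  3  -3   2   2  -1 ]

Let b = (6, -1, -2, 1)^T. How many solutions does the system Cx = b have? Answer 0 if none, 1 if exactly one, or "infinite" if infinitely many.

Row reduce the augmented matrix [C | b].
R2 ← R2 + R1: [0, 0, 0, 0, 0, 5]
R3 ← R3 + (3)·R1: [0, 0, 0, 0, 0, 16]
R4 ← R4 + R1: [0, 0, 0, 0, 0, 7]
R3 ← R3 − (16/5)·R2: [0, 0, 0, 0, 0, 0]
R4 ← R4 − (7/5)·R2: [0, 0, 0, 0, 0, 0]
The echelon form has 2 nonzero rows; the last pivot sits in the augmented column, so rank(C) = 1 but rank([C|b]) = 2.
Since the ranks differ, the system is inconsistent.
It has no solutions.

0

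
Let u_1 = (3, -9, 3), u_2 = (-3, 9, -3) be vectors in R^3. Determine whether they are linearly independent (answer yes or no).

Form the matrix with these vectors as rows and row reduce.
R2 ← R2 + R1: [0, 0, 0]
1 nonzero row, so the 2 vectors span a space of dimension 1.
Since 1 < 2, the vectors are linearly dependent.

no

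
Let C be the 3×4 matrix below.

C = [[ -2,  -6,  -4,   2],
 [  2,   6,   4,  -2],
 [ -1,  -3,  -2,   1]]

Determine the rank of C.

Row reduce to echelon form.
R2 ← R2 + R1: [0, 0, 0, 0]
R3 ← R3 − (1/2)·R1: [0, 0, 0, 0]
Echelon form has 1 nonzero row, so rank(C) = 1.

1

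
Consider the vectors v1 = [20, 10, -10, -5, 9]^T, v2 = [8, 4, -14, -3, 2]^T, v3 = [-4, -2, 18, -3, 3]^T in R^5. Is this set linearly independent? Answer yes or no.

yes

Form the matrix with these vectors as rows and row reduce.
R2 ← R2 − (2/5)·R1: [0, 0, -10, -1, -8/5]
R3 ← R3 + (1/5)·R1: [0, 0, 16, -4, 24/5]
R3 ← R3 + (8/5)·R2: [0, 0, 0, -28/5, 56/25]
3 nonzero rows, so the 3 vectors span a space of dimension 3.
Since 3 = 3, the vectors are linearly independent.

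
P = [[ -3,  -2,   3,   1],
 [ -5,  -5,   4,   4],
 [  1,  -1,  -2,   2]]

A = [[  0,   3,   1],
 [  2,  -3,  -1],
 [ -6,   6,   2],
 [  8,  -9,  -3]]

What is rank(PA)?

First compute PA:
[[-14,   6,   2],
 [ -2, -12,  -4],
 [ 26, -24,  -8]]
Now row reduce the product.
R2 ← R2 − (1/7)·R1: [0, -90/7, -30/7]
R3 ← R3 + (13/7)·R1: [0, -90/7, -30/7]
R3 ← R3 − R2: [0, 0, 0]
2 nonzero rows, so rank(PA) = 2.

2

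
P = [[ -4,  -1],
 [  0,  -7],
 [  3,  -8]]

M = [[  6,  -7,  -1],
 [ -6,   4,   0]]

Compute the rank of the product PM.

2

First compute PM:
[[-18,  24,   4],
 [ 42, -28,   0],
 [ 66, -53,  -3]]
Now row reduce the product.
R2 ← R2 + (7/3)·R1: [0, 28, 28/3]
R3 ← R3 + (11/3)·R1: [0, 35, 35/3]
R3 ← R3 − (5/4)·R2: [0, 0, 0]
2 nonzero rows, so rank(PM) = 2.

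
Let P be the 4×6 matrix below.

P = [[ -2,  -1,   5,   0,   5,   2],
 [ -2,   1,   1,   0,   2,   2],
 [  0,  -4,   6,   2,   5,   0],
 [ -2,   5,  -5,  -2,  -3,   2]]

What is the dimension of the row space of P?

Row reduce to echelon form.
R2 ← R2 − R1: [0, 2, -4, 0, -3, 0]
R4 ← R4 − R1: [0, 6, -10, -2, -8, 0]
R3 ← R3 + (2)·R2: [0, 0, -2, 2, -1, 0]
R4 ← R4 − (3)·R2: [0, 0, 2, -2, 1, 0]
R4 ← R4 + R3: [0, 0, 0, 0, 0, 0]
Echelon form has 3 nonzero rows, so rank(P) = 3.
The row space has dimension equal to the rank: 3.

3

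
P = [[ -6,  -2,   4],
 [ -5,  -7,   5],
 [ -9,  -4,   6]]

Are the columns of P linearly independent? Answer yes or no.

yes

Row reduce P to echelon form.
R2 ← R2 − (5/6)·R1: [0, -16/3, 5/3]
R3 ← R3 − (3/2)·R1: [0, -1, 0]
R3 ← R3 − (3/16)·R2: [0, 0, -5/16]
3 pivots among 3 columns.
Every column is a pivot column, so the columns are linearly independent.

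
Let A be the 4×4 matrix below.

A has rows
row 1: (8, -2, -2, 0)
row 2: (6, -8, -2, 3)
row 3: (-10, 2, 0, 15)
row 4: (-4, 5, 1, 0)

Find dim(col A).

Row reduce to echelon form.
R2 ← R2 − (3/4)·R1: [0, -13/2, -1/2, 3]
R3 ← R3 + (5/4)·R1: [0, -1/2, -5/2, 15]
R4 ← R4 + (1/2)·R1: [0, 4, 0, 0]
R3 ← R3 − (1/13)·R2: [0, 0, -32/13, 192/13]
R4 ← R4 + (8/13)·R2: [0, 0, -4/13, 24/13]
R4 ← R4 − (1/8)·R3: [0, 0, 0, 0]
Echelon form has 3 nonzero rows, so rank(A) = 3.
The column space has dimension equal to the rank: 3.

3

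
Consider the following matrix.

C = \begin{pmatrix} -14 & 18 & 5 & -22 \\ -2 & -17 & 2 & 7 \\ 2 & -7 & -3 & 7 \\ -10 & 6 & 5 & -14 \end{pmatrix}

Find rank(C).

Row reduce to echelon form.
R2 ← R2 − (1/7)·R1: [0, -137/7, 9/7, 71/7]
R3 ← R3 + (1/7)·R1: [0, -31/7, -16/7, 27/7]
R4 ← R4 − (5/7)·R1: [0, -48/7, 10/7, 12/7]
R3 ← R3 − (31/137)·R2: [0, 0, -353/137, 214/137]
R4 ← R4 − (48/137)·R2: [0, 0, 134/137, -252/137]
R4 ← R4 + (134/353)·R3: [0, 0, 0, -440/353]
Echelon form has 4 nonzero rows, so rank(C) = 4.

4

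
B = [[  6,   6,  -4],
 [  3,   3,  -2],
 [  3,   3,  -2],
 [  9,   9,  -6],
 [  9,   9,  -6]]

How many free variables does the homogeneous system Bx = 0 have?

2

Row reduce to echelon form.
R2 ← R2 − (1/2)·R1: [0, 0, 0]
R3 ← R3 − (1/2)·R1: [0, 0, 0]
R4 ← R4 − (3/2)·R1: [0, 0, 0]
R5 ← R5 − (3/2)·R1: [0, 0, 0]
1 nonzero row, so rank(B) = 1.
B has 3 columns; by rank–nullity, nullity = 3 − 1 = 2.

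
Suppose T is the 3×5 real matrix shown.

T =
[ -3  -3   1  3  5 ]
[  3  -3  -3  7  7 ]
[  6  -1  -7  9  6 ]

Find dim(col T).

Row reduce to echelon form.
R2 ← R2 + R1: [0, -6, -2, 10, 12]
R3 ← R3 + (2)·R1: [0, -7, -5, 15, 16]
R3 ← R3 − (7/6)·R2: [0, 0, -8/3, 10/3, 2]
Echelon form has 3 nonzero rows, so rank(T) = 3.
The column space has dimension equal to the rank: 3.

3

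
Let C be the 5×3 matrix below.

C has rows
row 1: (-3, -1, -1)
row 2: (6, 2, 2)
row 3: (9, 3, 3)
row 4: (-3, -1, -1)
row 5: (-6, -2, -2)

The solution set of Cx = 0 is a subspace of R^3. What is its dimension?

Row reduce to echelon form.
R2 ← R2 + (2)·R1: [0, 0, 0]
R3 ← R3 + (3)·R1: [0, 0, 0]
R4 ← R4 − R1: [0, 0, 0]
R5 ← R5 − (2)·R1: [0, 0, 0]
1 nonzero row, so rank(C) = 1.
C has 3 columns; by rank–nullity, nullity = 3 − 1 = 2.

2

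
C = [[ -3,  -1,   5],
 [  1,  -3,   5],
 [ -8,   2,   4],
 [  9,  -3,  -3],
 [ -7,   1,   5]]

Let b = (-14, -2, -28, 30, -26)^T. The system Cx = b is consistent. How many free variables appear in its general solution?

1

Row reduce the augmented matrix [C | b].
R2 ← R2 + (1/3)·R1: [0, -10/3, 20/3, -20/3]
R3 ← R3 − (8/3)·R1: [0, 14/3, -28/3, 28/3]
R4 ← R4 + (3)·R1: [0, -6, 12, -12]
R5 ← R5 − (7/3)·R1: [0, 10/3, -20/3, 20/3]
R3 ← R3 + (7/5)·R2: [0, 0, 0, 0]
R4 ← R4 − (9/5)·R2: [0, 0, 0, 0]
R5 ← R5 + R2: [0, 0, 0, 0]
The echelon form has 2 nonzero rows, and every pivot lies in the first 3 columns, so rank(C) = rank([C|b]) = 2.
The system is consistent.
Free variables = (unknowns) − (rank) = 3 − 2 = 1.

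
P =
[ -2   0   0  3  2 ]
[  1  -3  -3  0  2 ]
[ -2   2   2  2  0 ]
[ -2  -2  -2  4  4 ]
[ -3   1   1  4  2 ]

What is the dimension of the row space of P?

Row reduce to echelon form.
R2 ← R2 + (1/2)·R1: [0, -3, -3, 3/2, 3]
R3 ← R3 − R1: [0, 2, 2, -1, -2]
R4 ← R4 − R1: [0, -2, -2, 1, 2]
R5 ← R5 − (3/2)·R1: [0, 1, 1, -1/2, -1]
R3 ← R3 + (2/3)·R2: [0, 0, 0, 0, 0]
R4 ← R4 − (2/3)·R2: [0, 0, 0, 0, 0]
R5 ← R5 + (1/3)·R2: [0, 0, 0, 0, 0]
Echelon form has 2 nonzero rows, so rank(P) = 2.
The row space has dimension equal to the rank: 2.

2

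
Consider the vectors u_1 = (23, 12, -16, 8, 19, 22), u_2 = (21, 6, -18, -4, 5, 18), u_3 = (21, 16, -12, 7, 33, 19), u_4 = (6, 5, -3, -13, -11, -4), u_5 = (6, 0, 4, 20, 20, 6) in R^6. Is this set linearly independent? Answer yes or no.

yes

Form the matrix with these vectors as rows and row reduce.
R2 ← R2 − (21/23)·R1: [0, -114/23, -78/23, -260/23, -284/23, -48/23]
R3 ← R3 − (21/23)·R1: [0, 116/23, 60/23, -7/23, 360/23, -25/23]
R4 ← R4 − (6/23)·R1: [0, 43/23, 27/23, -347/23, -367/23, -224/23]
R5 ← R5 − (6/23)·R1: [0, -72/23, 188/23, 412/23, 346/23, 6/23]
R3 ← R3 + (58/57)·R2: [0, 0, -16/19, -673/57, 176/57, -61/19]
R4 ← R4 + (43/114)·R2: [0, 0, -2/19, -1103/57, -1175/57, -200/19]
R5 ← R5 − (12/19)·R2: [0, 0, 196/19, 476/19, 434/19, 30/19]
R4 ← R4 − (1/8)·R3: [0, 0, 0, -143/8, -21, -81/8]
R5 ← R5 + (49/4)·R3: [0, 0, 0, -1435/12, 182/3, -151/4]
R5 ← R5 − (2870/429)·R4: [0, 0, 0, 0, 86296/429, 4288/143]
5 nonzero rows, so the 5 vectors span a space of dimension 5.
Since 5 = 5, the vectors are linearly independent.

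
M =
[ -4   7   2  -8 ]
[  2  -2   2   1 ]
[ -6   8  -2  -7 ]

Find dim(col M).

2

Row reduce to echelon form.
R2 ← R2 + (1/2)·R1: [0, 3/2, 3, -3]
R3 ← R3 − (3/2)·R1: [0, -5/2, -5, 5]
R3 ← R3 + (5/3)·R2: [0, 0, 0, 0]
Echelon form has 2 nonzero rows, so rank(M) = 2.
The column space has dimension equal to the rank: 2.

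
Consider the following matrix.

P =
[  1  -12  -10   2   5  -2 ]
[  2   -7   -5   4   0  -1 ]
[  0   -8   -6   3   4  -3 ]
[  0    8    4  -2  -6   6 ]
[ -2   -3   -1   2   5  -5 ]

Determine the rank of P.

Row reduce to echelon form.
R2 ← R2 − (2)·R1: [0, 17, 15, 0, -10, 3]
R5 ← R5 + (2)·R1: [0, -27, -21, 6, 15, -9]
R3 ← R3 + (8/17)·R2: [0, 0, 18/17, 3, -12/17, -27/17]
R4 ← R4 − (8/17)·R2: [0, 0, -52/17, -2, -22/17, 78/17]
R5 ← R5 + (27/17)·R2: [0, 0, 48/17, 6, -15/17, -72/17]
R4 ← R4 + (26/9)·R3: [0, 0, 0, 20/3, -10/3, 0]
R5 ← R5 − (8/3)·R3: [0, 0, 0, -2, 1, 0]
R5 ← R5 + (3/10)·R4: [0, 0, 0, 0, 0, 0]
Echelon form has 4 nonzero rows, so rank(P) = 4.

4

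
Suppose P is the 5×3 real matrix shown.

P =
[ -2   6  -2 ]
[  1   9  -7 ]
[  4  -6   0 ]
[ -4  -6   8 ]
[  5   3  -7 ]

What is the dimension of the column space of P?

2

Row reduce to echelon form.
R2 ← R2 + (1/2)·R1: [0, 12, -8]
R3 ← R3 + (2)·R1: [0, 6, -4]
R4 ← R4 − (2)·R1: [0, -18, 12]
R5 ← R5 + (5/2)·R1: [0, 18, -12]
R3 ← R3 − (1/2)·R2: [0, 0, 0]
R4 ← R4 + (3/2)·R2: [0, 0, 0]
R5 ← R5 − (3/2)·R2: [0, 0, 0]
Echelon form has 2 nonzero rows, so rank(P) = 2.
The column space has dimension equal to the rank: 2.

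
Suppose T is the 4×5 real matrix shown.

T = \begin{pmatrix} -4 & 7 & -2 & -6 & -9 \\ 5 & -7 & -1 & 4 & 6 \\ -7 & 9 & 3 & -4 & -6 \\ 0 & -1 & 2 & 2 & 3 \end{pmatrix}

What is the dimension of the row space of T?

2

Row reduce to echelon form.
R2 ← R2 + (5/4)·R1: [0, 7/4, -7/2, -7/2, -21/4]
R3 ← R3 − (7/4)·R1: [0, -13/4, 13/2, 13/2, 39/4]
R3 ← R3 + (13/7)·R2: [0, 0, 0, 0, 0]
R4 ← R4 + (4/7)·R2: [0, 0, 0, 0, 0]
Echelon form has 2 nonzero rows, so rank(T) = 2.
The row space has dimension equal to the rank: 2.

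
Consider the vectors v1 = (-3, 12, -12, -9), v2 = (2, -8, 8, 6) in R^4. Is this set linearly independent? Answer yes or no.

no

Form the matrix with these vectors as rows and row reduce.
R2 ← R2 + (2/3)·R1: [0, 0, 0, 0]
1 nonzero row, so the 2 vectors span a space of dimension 1.
Since 1 < 2, the vectors are linearly dependent.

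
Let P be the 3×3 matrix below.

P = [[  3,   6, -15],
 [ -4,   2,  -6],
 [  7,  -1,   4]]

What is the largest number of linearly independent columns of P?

2

Row reduce to echelon form.
R2 ← R2 + (4/3)·R1: [0, 10, -26]
R3 ← R3 − (7/3)·R1: [0, -15, 39]
R3 ← R3 + (3/2)·R2: [0, 0, 0]
Echelon form has 2 nonzero rows, so rank(P) = 2.
The rank gives the maximum number of linearly independent columns: 2.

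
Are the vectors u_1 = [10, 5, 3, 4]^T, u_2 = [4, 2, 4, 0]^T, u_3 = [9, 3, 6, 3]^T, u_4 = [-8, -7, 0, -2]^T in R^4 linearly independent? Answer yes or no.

Form the matrix with these vectors as rows and row reduce.
R2 ← R2 − (2/5)·R1: [0, 0, 14/5, -8/5]
R3 ← R3 − (9/10)·R1: [0, -3/2, 33/10, -3/5]
R4 ← R4 + (4/5)·R1: [0, -3, 12/5, 6/5]
Swap R2 ↔ R3
R4 ← R4 − (2)·R2: [0, 0, -21/5, 12/5]
R4 ← R4 + (3/2)·R3: [0, 0, 0, 0]
3 nonzero rows, so the 4 vectors span a space of dimension 3.
Since 3 < 4, the vectors are linearly dependent.

no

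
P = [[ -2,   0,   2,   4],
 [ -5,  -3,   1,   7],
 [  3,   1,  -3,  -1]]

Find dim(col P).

3

Row reduce to echelon form.
R2 ← R2 − (5/2)·R1: [0, -3, -4, -3]
R3 ← R3 + (3/2)·R1: [0, 1, 0, 5]
R3 ← R3 + (1/3)·R2: [0, 0, -4/3, 4]
Echelon form has 3 nonzero rows, so rank(P) = 3.
The column space has dimension equal to the rank: 3.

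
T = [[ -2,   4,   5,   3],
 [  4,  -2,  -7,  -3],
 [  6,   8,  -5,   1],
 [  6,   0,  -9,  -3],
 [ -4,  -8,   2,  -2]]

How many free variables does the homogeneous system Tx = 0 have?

2

Row reduce to echelon form.
R2 ← R2 + (2)·R1: [0, 6, 3, 3]
R3 ← R3 + (3)·R1: [0, 20, 10, 10]
R4 ← R4 + (3)·R1: [0, 12, 6, 6]
R5 ← R5 − (2)·R1: [0, -16, -8, -8]
R3 ← R3 − (10/3)·R2: [0, 0, 0, 0]
R4 ← R4 − (2)·R2: [0, 0, 0, 0]
R5 ← R5 + (8/3)·R2: [0, 0, 0, 0]
2 nonzero rows, so rank(T) = 2.
T has 4 columns; by rank–nullity, nullity = 4 − 2 = 2.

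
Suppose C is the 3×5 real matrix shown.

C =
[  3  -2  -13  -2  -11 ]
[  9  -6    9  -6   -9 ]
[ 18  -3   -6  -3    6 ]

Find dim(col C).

3

Row reduce to echelon form.
R2 ← R2 − (3)·R1: [0, 0, 48, 0, 24]
R3 ← R3 − (6)·R1: [0, 9, 72, 9, 72]
Swap R2 ↔ R3
Echelon form has 3 nonzero rows, so rank(C) = 3.
The column space has dimension equal to the rank: 3.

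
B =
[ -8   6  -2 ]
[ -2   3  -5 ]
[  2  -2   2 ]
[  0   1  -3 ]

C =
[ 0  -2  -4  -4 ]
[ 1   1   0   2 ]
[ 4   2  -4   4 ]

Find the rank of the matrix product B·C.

2

First compute BC:
[[ -2,  18,  40,  36],
 [-17,  -3,  28,  -6],
 [  6,  -2, -16,  -4],
 [-11,  -5,  12, -10]]
Now row reduce the product.
R2 ← R2 − (17/2)·R1: [0, -156, -312, -312]
R3 ← R3 + (3)·R1: [0, 52, 104, 104]
R4 ← R4 − (11/2)·R1: [0, -104, -208, -208]
R3 ← R3 + (1/3)·R2: [0, 0, 0, 0]
R4 ← R4 − (2/3)·R2: [0, 0, 0, 0]
2 nonzero rows, so rank(BC) = 2.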